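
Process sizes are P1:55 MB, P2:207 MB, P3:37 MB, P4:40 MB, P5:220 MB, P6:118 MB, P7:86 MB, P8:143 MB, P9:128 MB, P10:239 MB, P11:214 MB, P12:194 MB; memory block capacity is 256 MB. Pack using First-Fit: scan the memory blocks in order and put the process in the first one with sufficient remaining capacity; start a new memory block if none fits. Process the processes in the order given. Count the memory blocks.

Put P1 (55 MB) in memory block 1; 201 MB remain.
Put P2 (207 MB) in memory block 2; 49 MB remain.
Put P3 (37 MB) in memory block 1; 164 MB remain.
Put P4 (40 MB) in memory block 1; 124 MB remain.
Put P5 (220 MB) in memory block 3; 36 MB remain.
Put P6 (118 MB) in memory block 1; 6 MB remain.
Put P7 (86 MB) in memory block 4; 170 MB remain.
Put P8 (143 MB) in memory block 4; 27 MB remain.
Put P9 (128 MB) in memory block 5; 128 MB remain.
Put P10 (239 MB) in memory block 6; 17 MB remain.
Put P11 (214 MB) in memory block 7; 42 MB remain.
Put P12 (194 MB) in memory block 8; 62 MB remain.
Final memory blocks: [55,37,40,118] [207] [220] [86,143] [128] [239] [214] [194].

8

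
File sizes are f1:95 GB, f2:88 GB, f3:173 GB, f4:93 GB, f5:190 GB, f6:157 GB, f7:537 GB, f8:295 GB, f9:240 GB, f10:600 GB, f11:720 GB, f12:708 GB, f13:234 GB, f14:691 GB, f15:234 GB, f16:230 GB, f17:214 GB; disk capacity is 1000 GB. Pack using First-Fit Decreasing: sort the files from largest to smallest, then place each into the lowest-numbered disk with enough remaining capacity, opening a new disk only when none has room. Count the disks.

Sorted descending: 720, 708, 691, 600, 537, 295, 240, 234, 234, 230, 214, 190, 173, 157, 95, 93, 88.
disk 1: place 720 GB, 280 GB left
disk 2: place 708 GB, 292 GB left
disk 3: place 691 GB, 309 GB left
disk 4: place 600 GB, 400 GB left
disk 5: place 537 GB, 463 GB left
disk 3: place 295 GB, 14 GB left
disk 1: place 240 GB, 40 GB left
disk 2: place 234 GB, 58 GB left
disk 4: place 234 GB, 166 GB left
disk 5: place 230 GB, 233 GB left
disk 5: place 214 GB, 19 GB left
disk 6: place 190 GB, 810 GB left
disk 6: place 173 GB, 637 GB left
disk 4: place 157 GB, 9 GB left
disk 6: place 95 GB, 542 GB left
disk 6: place 93 GB, 449 GB left
disk 6: place 88 GB, 361 GB left
Final disks: [720,240] [708,234] [691,295] [600,234,157] [537,230,214] [190,173,95,93,88].

6 disks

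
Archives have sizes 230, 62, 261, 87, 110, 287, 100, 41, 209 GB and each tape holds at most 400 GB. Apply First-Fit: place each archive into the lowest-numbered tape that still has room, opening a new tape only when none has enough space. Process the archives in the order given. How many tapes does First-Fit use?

4

230 GB → tape 1 (remaining 170 GB)
62 GB → tape 1 (remaining 108 GB)
261 GB → tape 2 (remaining 139 GB)
87 GB → tape 1 (remaining 21 GB)
110 GB → tape 2 (remaining 29 GB)
287 GB → tape 3 (remaining 113 GB)
100 GB → tape 3 (remaining 13 GB)
41 GB → tape 4 (remaining 359 GB)
209 GB → tape 4 (remaining 150 GB)
Final tapes: [230,62,87] [261,110] [287,100] [41,209].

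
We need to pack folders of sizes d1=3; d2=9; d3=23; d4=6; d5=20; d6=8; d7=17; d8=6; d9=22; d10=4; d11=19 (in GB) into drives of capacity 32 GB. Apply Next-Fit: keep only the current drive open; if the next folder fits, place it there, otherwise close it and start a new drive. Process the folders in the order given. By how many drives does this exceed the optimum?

1

Next-Fit: [3,9] [23,6] [20,8] [17,6] [22,4] [19] → 6 drives.
Total size 137 GB; any packing needs at least ⌈137/32⌉ = 5 drives.
An optimal packing achieves that bound: [23,9] [22,8] [20,6,6] [19,4,3] [17] → 5 drives.
Excess: 6 − 5 = 1.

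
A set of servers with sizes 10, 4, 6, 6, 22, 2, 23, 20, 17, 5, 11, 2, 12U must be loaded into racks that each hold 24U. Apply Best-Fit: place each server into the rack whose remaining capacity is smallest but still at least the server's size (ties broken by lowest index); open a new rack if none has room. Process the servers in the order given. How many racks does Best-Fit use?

7

Put 10U in rack 1; 14U remain.
Put 4U in rack 1; 10U remain.
Put 6U in rack 1; 4U remain.
Put 6U in rack 2; 18U remain.
Put 22U in rack 3; 2U remain.
Put 2U in rack 3; 0U remain.
Put 23U in rack 4; 1U remain.
Put 20U in rack 5; 4U remain.
Put 17U in rack 2; 1U remain.
Put 5U in rack 6; 19U remain.
Put 11U in rack 6; 8U remain.
Put 2U in rack 1; 2U remain.
Put 12U in rack 7; 12U remain.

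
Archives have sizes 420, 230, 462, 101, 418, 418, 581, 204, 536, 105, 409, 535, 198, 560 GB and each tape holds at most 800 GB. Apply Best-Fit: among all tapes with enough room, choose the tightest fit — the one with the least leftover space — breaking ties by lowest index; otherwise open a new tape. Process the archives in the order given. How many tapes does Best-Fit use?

9

Put 420 GB in tape 1; 380 GB remain.
Put 230 GB in tape 1; 150 GB remain.
Put 462 GB in tape 2; 338 GB remain.
Put 101 GB in tape 1; 49 GB remain.
Put 418 GB in tape 3; 382 GB remain.
Put 418 GB in tape 4; 382 GB remain.
Put 581 GB in tape 5; 219 GB remain.
Put 204 GB in tape 5; 15 GB remain.
Put 536 GB in tape 6; 264 GB remain.
Put 105 GB in tape 6; 159 GB remain.
Put 409 GB in tape 7; 391 GB remain.
Put 535 GB in tape 8; 265 GB remain.
Put 198 GB in tape 8; 67 GB remain.
Put 560 GB in tape 9; 240 GB remain.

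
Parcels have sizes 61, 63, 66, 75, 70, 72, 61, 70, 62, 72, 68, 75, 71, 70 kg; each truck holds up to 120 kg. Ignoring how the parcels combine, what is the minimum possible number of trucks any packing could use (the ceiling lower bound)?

Total size = 61 + 63 + 66 + 75 + 70 + 72 + 61 + 70 + 62 + 72 + 68 + 75 + 71 + 70 = 956 kg.
⌈956 / 120⌉ = 8.

8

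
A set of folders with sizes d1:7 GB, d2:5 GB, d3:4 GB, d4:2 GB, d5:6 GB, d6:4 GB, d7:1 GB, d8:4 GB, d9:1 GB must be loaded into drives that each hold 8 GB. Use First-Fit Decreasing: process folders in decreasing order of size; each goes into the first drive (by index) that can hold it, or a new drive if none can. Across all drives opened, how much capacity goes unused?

Sorted descending: 7, 6, 5, 4, 4, 4, 2, 1, 1.
drive 1: place 7 GB, 1 GB left
drive 2: place 6 GB, 2 GB left
drive 3: place 5 GB, 3 GB left
drive 4: place 4 GB, 4 GB left
drive 4: place 4 GB, 0 GB left
drive 5: place 4 GB, 4 GB left
drive 2: place 2 GB, 0 GB left
drive 1: place 1 GB, 0 GB left
drive 3: place 1 GB, 2 GB left
5 drives × 8 GB = 40 GB; used 34 GB; unused 6 GB.

6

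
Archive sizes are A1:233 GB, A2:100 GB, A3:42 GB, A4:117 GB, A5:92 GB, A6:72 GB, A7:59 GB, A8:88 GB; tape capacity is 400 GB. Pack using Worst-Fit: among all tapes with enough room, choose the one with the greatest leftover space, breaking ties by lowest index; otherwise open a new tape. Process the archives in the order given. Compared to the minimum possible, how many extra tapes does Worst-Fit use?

Worst-Fit: [233,100,42] [117,92,72,59] [88] → 3 tapes.
Total size 803 GB; any packing needs at least ⌈803/400⌉ = 3 tapes.
So 3 is already optimal.

0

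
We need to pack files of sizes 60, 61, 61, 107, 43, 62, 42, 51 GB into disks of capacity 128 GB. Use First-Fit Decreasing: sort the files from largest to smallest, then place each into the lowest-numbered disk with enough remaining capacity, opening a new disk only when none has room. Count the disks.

5

Sorted descending: 107, 62, 61, 61, 60, 51, 43, 42.
Put 107 GB in disk 1; 21 GB remain.
Put 62 GB in disk 2; 66 GB remain.
Put 61 GB in disk 2; 5 GB remain.
Put 61 GB in disk 3; 67 GB remain.
Put 60 GB in disk 3; 7 GB remain.
Put 51 GB in disk 4; 77 GB remain.
Put 43 GB in disk 4; 34 GB remain.
Put 42 GB in disk 5; 86 GB remain.
Final disks: [107] [62,61] [61,60] [51,43] [42].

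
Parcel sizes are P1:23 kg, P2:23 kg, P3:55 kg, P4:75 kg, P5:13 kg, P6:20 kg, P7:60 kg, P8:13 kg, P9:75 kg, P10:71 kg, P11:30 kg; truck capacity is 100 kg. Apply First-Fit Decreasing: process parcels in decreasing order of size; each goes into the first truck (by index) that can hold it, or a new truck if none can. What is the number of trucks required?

5 trucks

Sorted descending: 75, 75, 71, 60, 55, 30, 23, 23, 20, 13, 13.
Put 75 kg in truck 1; 25 kg remain.
Put 75 kg in truck 2; 25 kg remain.
Put 71 kg in truck 3; 29 kg remain.
Put 60 kg in truck 4; 40 kg remain.
Put 55 kg in truck 5; 45 kg remain.
Put 30 kg in truck 4; 10 kg remain.
Put 23 kg in truck 1; 2 kg remain.
Put 23 kg in truck 2; 2 kg remain.
Put 20 kg in truck 3; 9 kg remain.
Put 13 kg in truck 5; 32 kg remain.
Put 13 kg in truck 5; 19 kg remain.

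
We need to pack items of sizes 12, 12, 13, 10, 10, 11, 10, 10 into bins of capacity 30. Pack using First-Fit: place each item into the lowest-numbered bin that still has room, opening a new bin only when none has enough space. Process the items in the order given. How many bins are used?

bin 1: place 12, 18 left
bin 1: place 12, 6 left
bin 2: place 13, 17 left
bin 2: place 10, 7 left
bin 3: place 10, 20 left
bin 3: place 11, 9 left
bin 4: place 10, 20 left
bin 4: place 10, 10 left

4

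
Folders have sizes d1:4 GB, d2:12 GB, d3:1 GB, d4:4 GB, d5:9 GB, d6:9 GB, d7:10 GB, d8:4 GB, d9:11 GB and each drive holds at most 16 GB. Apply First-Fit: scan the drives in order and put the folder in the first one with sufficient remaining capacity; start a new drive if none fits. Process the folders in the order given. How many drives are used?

Put d1 (4 GB) in drive 1; 12 GB remain.
Put d2 (12 GB) in drive 1; 0 GB remain.
Put d3 (1 GB) in drive 2; 15 GB remain.
Put d4 (4 GB) in drive 2; 11 GB remain.
Put d5 (9 GB) in drive 2; 2 GB remain.
Put d6 (9 GB) in drive 3; 7 GB remain.
Put d7 (10 GB) in drive 4; 6 GB remain.
Put d8 (4 GB) in drive 3; 3 GB remain.
Put d9 (11 GB) in drive 5; 5 GB remain.
Final drives: [4,12] [1,4,9] [9,4] [10] [11].

5 drives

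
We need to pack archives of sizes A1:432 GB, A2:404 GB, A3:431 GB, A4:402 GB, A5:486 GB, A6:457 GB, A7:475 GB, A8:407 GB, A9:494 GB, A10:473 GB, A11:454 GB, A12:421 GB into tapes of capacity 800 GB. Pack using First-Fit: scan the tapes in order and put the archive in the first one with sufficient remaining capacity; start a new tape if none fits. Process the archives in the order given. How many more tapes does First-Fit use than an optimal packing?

First-Fit: [432] [404] [431] [402] [486] [457] [475] [407] [494] [473] [454] [421] → 12 tapes.
12 archives exceed 400 GB (half the capacity), and no two of those can share a tape, so at least 12 tapes are needed.
So 12 is already optimal.

0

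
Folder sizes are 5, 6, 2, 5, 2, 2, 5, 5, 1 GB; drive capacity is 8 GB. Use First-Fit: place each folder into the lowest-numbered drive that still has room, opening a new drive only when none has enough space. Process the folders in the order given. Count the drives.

5 GB → drive 1 (remaining 3 GB)
6 GB → drive 2 (remaining 2 GB)
2 GB → drive 1 (remaining 1 GB)
5 GB → drive 3 (remaining 3 GB)
2 GB → drive 2 (remaining 0 GB)
2 GB → drive 3 (remaining 1 GB)
5 GB → drive 4 (remaining 3 GB)
5 GB → drive 5 (remaining 3 GB)
1 GB → drive 1 (remaining 0 GB)
Final drives: [5,2,1] [6,2] [5,2] [5] [5].

5 drives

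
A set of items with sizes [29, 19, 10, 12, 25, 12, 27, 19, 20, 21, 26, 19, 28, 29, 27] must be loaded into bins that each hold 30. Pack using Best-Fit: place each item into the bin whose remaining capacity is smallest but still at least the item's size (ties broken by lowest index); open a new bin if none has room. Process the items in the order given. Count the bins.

13 bins

Put 29 in bin 1; 1 remain.
Put 19 in bin 2; 11 remain.
Put 10 in bin 2; 1 remain.
Put 12 in bin 3; 18 remain.
Put 25 in bin 4; 5 remain.
Put 12 in bin 3; 6 remain.
Put 27 in bin 5; 3 remain.
Put 19 in bin 6; 11 remain.
Put 20 in bin 7; 10 remain.
Put 21 in bin 8; 9 remain.
Put 26 in bin 9; 4 remain.
Put 19 in bin 10; 11 remain.
Put 28 in bin 11; 2 remain.
Put 29 in bin 12; 1 remain.
Put 27 in bin 13; 3 remain.
Final bins: [29] [19,10] [12,12] [25] [27] [19] [20] [21] [26] [19] [28] [29] [27].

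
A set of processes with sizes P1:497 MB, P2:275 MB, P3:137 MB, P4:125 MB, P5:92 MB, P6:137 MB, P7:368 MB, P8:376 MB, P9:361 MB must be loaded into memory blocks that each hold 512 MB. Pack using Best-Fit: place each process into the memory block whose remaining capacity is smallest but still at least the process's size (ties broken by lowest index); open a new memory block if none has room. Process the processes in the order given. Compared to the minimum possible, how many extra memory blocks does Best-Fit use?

1

Best-Fit: [497] [275,137,92] [125,137] [368] [376] [361] → 6 memory blocks.
Total size 2368 MB; any packing needs at least ⌈2368/512⌉ = 5 memory blocks.
An optimal packing achieves that bound: [497] [376,125] [368,137] [361,137] [275,92] → 5 memory blocks.
Excess: 6 − 5 = 1.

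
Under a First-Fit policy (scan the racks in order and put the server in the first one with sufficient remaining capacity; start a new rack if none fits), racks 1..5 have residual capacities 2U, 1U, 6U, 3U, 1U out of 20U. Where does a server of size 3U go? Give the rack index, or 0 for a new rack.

Racks with room: rack 3 (6U), rack 4 (3U).
The first with room is rack 3.

3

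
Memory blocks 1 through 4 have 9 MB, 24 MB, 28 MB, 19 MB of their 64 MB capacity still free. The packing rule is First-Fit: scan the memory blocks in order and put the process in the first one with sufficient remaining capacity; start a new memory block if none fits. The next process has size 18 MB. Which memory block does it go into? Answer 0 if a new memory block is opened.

2

Memory blocks with room: memory block 2 (24 MB), memory block 3 (28 MB), memory block 4 (19 MB).
The first with room is memory block 2.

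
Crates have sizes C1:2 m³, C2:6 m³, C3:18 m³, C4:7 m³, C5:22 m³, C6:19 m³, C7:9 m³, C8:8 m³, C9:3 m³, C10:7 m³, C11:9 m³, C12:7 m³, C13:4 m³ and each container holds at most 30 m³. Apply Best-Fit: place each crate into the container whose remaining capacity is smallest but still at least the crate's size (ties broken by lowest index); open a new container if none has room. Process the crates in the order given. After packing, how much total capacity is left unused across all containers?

29

container 1: place C1 (2 m³), 28 m³ left
container 1: place C2 (6 m³), 22 m³ left
container 1: place C3 (18 m³), 4 m³ left
container 2: place C4 (7 m³), 23 m³ left
container 2: place C5 (22 m³), 1 m³ left
container 3: place C6 (19 m³), 11 m³ left
container 3: place C7 (9 m³), 2 m³ left
container 4: place C8 (8 m³), 22 m³ left
container 1: place C9 (3 m³), 1 m³ left
container 4: place C10 (7 m³), 15 m³ left
container 4: place C11 (9 m³), 6 m³ left
container 5: place C12 (7 m³), 23 m³ left
container 4: place C13 (4 m³), 2 m³ left
5 containers × 30 m³ = 150 m³; used 121 m³; unused 29 m³.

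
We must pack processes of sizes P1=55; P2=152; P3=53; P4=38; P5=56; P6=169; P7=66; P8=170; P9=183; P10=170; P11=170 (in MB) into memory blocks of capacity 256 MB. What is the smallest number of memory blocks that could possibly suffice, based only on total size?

Total size = 55 + 152 + 53 + 38 + 56 + 169 + 66 + 170 + 183 + 170 + 170 = 1282 MB.
⌈1282 / 256⌉ = 6.

6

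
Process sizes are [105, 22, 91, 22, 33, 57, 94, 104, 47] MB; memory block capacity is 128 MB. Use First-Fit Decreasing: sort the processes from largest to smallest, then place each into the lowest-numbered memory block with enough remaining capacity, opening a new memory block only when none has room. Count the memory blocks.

5

Sorted descending: 105, 104, 94, 91, 57, 47, 33, 22, 22.
memory block 1: place 105 MB, 23 MB left
memory block 2: place 104 MB, 24 MB left
memory block 3: place 94 MB, 34 MB left
memory block 4: place 91 MB, 37 MB left
memory block 5: place 57 MB, 71 MB left
memory block 5: place 47 MB, 24 MB left
memory block 3: place 33 MB, 1 MB left
memory block 1: place 22 MB, 1 MB left
memory block 2: place 22 MB, 2 MB left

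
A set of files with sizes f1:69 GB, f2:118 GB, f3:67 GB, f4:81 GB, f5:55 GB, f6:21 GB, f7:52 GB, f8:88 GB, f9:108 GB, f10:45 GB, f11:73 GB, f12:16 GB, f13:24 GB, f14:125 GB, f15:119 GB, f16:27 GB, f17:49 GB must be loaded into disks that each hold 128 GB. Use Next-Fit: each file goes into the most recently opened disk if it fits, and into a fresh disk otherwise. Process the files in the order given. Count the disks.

12

disk 1: place f1 (69 GB), 59 GB left
disk 2: place f2 (118 GB), 10 GB left
disk 3: place f3 (67 GB), 61 GB left
disk 4: place f4 (81 GB), 47 GB left
disk 5: place f5 (55 GB), 73 GB left
disk 5: place f6 (21 GB), 52 GB left
disk 5: place f7 (52 GB), 0 GB left
disk 6: place f8 (88 GB), 40 GB left
disk 7: place f9 (108 GB), 20 GB left
disk 8: place f10 (45 GB), 83 GB left
disk 8: place f11 (73 GB), 10 GB left
disk 9: place f12 (16 GB), 112 GB left
disk 9: place f13 (24 GB), 88 GB left
disk 10: place f14 (125 GB), 3 GB left
disk 11: place f15 (119 GB), 9 GB left
disk 12: place f16 (27 GB), 101 GB left
disk 12: place f17 (49 GB), 52 GB left
Final disks: [69] [118] [67] [81] [55,21,52] [88] [108] [45,73] [16,24] [125] [119] [27,49].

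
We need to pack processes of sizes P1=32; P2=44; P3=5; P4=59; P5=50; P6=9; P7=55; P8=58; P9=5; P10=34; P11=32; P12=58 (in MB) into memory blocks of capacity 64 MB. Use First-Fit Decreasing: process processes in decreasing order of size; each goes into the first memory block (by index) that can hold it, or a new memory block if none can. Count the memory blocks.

8 memory blocks

Sorted descending: 59, 58, 58, 55, 50, 44, 34, 32, 32, 9, 5, 5.
Put 59 MB in memory block 1; 5 MB remain.
Put 58 MB in memory block 2; 6 MB remain.
Put 58 MB in memory block 3; 6 MB remain.
Put 55 MB in memory block 4; 9 MB remain.
Put 50 MB in memory block 5; 14 MB remain.
Put 44 MB in memory block 6; 20 MB remain.
Put 34 MB in memory block 7; 30 MB remain.
Put 32 MB in memory block 8; 32 MB remain.
Put 32 MB in memory block 8; 0 MB remain.
Put 9 MB in memory block 4; 0 MB remain.
Put 5 MB in memory block 1; 0 MB remain.
Put 5 MB in memory block 2; 1 MB remain.
Final memory blocks: [59,5] [58,5] [58] [55,9] [50] [44] [34] [32,32].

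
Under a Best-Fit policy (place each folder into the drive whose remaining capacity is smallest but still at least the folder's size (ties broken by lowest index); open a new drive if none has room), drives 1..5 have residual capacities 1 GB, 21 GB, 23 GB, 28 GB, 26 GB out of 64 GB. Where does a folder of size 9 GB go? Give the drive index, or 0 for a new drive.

Drives with room: drive 2 (21 GB), drive 3 (23 GB), drive 4 (28 GB), drive 5 (26 GB).
Tightest fit is drive 2 with 21 GB free.

2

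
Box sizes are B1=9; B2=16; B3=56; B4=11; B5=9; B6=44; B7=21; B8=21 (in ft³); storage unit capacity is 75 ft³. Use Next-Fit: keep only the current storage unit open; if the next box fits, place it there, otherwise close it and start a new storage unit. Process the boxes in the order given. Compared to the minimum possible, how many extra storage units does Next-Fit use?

1

Next-Fit: [9,16] [56,11] [9,44,21] [21] → 4 storage units.
Total size 187 ft³; any packing needs at least ⌈187/75⌉ = 3 storage units.
An optimal packing achieves that bound: [56,16] [44,21,9] [21,11,9] → 3 storage units.
Excess: 4 − 3 = 1.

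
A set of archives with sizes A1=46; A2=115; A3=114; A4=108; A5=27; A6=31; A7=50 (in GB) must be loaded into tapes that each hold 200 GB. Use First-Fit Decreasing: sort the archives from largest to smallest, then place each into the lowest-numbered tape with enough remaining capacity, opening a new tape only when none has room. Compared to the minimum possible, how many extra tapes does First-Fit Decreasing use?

0

First-Fit Decreasing: [115,50,31] [114,46,27] [108] → 3 tapes.
Total size 491 GB; any packing needs at least ⌈491/200⌉ = 3 tapes.
So 3 is already optimal.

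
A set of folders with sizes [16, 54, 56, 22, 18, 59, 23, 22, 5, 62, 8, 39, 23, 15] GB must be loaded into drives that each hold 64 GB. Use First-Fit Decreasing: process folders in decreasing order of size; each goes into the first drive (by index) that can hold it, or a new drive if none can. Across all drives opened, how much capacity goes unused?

Sorted descending: 62, 59, 56, 54, 39, 23, 23, 22, 22, 18, 16, 15, 8, 5.
Put 62 GB in drive 1; 2 GB remain.
Put 59 GB in drive 2; 5 GB remain.
Put 56 GB in drive 3; 8 GB remain.
Put 54 GB in drive 4; 10 GB remain.
Put 39 GB in drive 5; 25 GB remain.
Put 23 GB in drive 5; 2 GB remain.
Put 23 GB in drive 6; 41 GB remain.
Put 22 GB in drive 6; 19 GB remain.
Put 22 GB in drive 7; 42 GB remain.
Put 18 GB in drive 6; 1 GB remain.
Put 16 GB in drive 7; 26 GB remain.
Put 15 GB in drive 7; 11 GB remain.
Put 8 GB in drive 3; 0 GB remain.
Put 5 GB in drive 2; 0 GB remain.
7 drives × 64 GB = 448 GB; used 422 GB; unused 26 GB.

26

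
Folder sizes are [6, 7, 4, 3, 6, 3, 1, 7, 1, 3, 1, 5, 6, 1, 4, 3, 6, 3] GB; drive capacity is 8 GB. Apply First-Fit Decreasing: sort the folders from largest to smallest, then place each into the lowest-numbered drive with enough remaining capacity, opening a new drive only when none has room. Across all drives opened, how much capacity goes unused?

10

Sorted descending: 7, 7, 6, 6, 6, 6, 5, 4, 4, 3, 3, 3, 3, 3, 1, 1, 1, 1.
7 GB → drive 1 (remaining 1 GB)
7 GB → drive 2 (remaining 1 GB)
6 GB → drive 3 (remaining 2 GB)
6 GB → drive 4 (remaining 2 GB)
6 GB → drive 5 (remaining 2 GB)
6 GB → drive 6 (remaining 2 GB)
5 GB → drive 7 (remaining 3 GB)
4 GB → drive 8 (remaining 4 GB)
4 GB → drive 8 (remaining 0 GB)
3 GB → drive 7 (remaining 0 GB)
3 GB → drive 9 (remaining 5 GB)
3 GB → drive 9 (remaining 2 GB)
3 GB → drive 10 (remaining 5 GB)
3 GB → drive 10 (remaining 2 GB)
1 GB → drive 1 (remaining 0 GB)
1 GB → drive 2 (remaining 0 GB)
1 GB → drive 3 (remaining 1 GB)
1 GB → drive 3 (remaining 0 GB)
10 drives × 8 GB = 80 GB; used 70 GB; unused 10 GB.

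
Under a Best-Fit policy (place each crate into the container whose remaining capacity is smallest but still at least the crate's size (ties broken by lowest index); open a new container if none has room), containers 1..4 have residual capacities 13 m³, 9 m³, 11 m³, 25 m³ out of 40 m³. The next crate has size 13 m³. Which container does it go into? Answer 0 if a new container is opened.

Containers with room: container 1 (13 m³), container 4 (25 m³).
Tightest fit is container 1 with 13 m³ free.

1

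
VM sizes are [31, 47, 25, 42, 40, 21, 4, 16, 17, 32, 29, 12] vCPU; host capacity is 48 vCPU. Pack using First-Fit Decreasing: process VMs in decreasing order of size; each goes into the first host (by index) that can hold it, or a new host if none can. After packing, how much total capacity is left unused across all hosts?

20

Sorted descending: 47, 42, 40, 32, 31, 29, 25, 21, 17, 16, 12, 4.
47 vCPU → host 1 (remaining 1 vCPU)
42 vCPU → host 2 (remaining 6 vCPU)
40 vCPU → host 3 (remaining 8 vCPU)
32 vCPU → host 4 (remaining 16 vCPU)
31 vCPU → host 5 (remaining 17 vCPU)
29 vCPU → host 6 (remaining 19 vCPU)
25 vCPU → host 7 (remaining 23 vCPU)
21 vCPU → host 7 (remaining 2 vCPU)
17 vCPU → host 5 (remaining 0 vCPU)
16 vCPU → host 4 (remaining 0 vCPU)
12 vCPU → host 6 (remaining 7 vCPU)
4 vCPU → host 2 (remaining 2 vCPU)
7 hosts × 48 vCPU = 336 vCPU; used 316 vCPU; unused 20 vCPU.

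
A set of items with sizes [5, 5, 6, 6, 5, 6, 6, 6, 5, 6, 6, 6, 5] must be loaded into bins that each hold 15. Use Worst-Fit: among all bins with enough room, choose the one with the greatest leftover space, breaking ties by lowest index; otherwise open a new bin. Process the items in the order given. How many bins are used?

5 → bin 1 (remaining 10)
5 → bin 1 (remaining 5)
6 → bin 2 (remaining 9)
6 → bin 2 (remaining 3)
5 → bin 1 (remaining 0)
6 → bin 3 (remaining 9)
6 → bin 3 (remaining 3)
6 → bin 4 (remaining 9)
5 → bin 4 (remaining 4)
6 → bin 5 (remaining 9)
6 → bin 5 (remaining 3)
6 → bin 6 (remaining 9)
5 → bin 6 (remaining 4)
Final bins: [5,5,5] [6,6] [6,6] [6,5] [6,6] [6,5].

6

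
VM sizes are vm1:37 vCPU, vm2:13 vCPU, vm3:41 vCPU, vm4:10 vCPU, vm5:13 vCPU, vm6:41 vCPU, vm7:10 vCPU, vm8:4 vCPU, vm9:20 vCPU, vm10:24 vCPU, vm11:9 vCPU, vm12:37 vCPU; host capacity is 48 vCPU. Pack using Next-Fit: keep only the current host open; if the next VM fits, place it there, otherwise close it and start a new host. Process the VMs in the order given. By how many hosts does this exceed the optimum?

2

Next-Fit: [37] [13] [41] [10,13] [41] [10,4,20] [24,9] [37] → 8 hosts.
Total size 259 vCPU; any packing needs at least ⌈259/48⌉ = 6 hosts.
An optimal packing achieves that bound: [41,4] [41] [37,10] [37,10] [24,20] [13,13,9] → 6 hosts.
Excess: 8 − 6 = 2.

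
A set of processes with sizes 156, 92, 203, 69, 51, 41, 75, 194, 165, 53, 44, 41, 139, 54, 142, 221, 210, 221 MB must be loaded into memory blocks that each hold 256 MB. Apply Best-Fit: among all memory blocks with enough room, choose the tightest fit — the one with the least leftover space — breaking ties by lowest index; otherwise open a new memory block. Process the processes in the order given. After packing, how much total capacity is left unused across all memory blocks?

Put 156 MB in memory block 1; 100 MB remain.
Put 92 MB in memory block 1; 8 MB remain.
Put 203 MB in memory block 2; 53 MB remain.
Put 69 MB in memory block 3; 187 MB remain.
Put 51 MB in memory block 2; 2 MB remain.
Put 41 MB in memory block 3; 146 MB remain.
Put 75 MB in memory block 3; 71 MB remain.
Put 194 MB in memory block 4; 62 MB remain.
Put 165 MB in memory block 5; 91 MB remain.
Put 53 MB in memory block 4; 9 MB remain.
Put 44 MB in memory block 3; 27 MB remain.
Put 41 MB in memory block 5; 50 MB remain.
Put 139 MB in memory block 6; 117 MB remain.
Put 54 MB in memory block 6; 63 MB remain.
Put 142 MB in memory block 7; 114 MB remain.
Put 221 MB in memory block 8; 35 MB remain.
Put 210 MB in memory block 9; 46 MB remain.
Put 221 MB in memory block 10; 35 MB remain.
10 memory blocks × 256 MB = 2560 MB; used 2171 MB; unused 389 MB.

389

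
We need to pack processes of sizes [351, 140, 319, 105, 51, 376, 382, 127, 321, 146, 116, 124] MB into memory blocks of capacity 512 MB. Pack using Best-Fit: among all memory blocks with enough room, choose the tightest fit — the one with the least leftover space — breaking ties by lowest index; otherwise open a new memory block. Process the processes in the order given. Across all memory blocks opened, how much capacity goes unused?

514

memory block 1: place 351 MB, 161 MB left
memory block 1: place 140 MB, 21 MB left
memory block 2: place 319 MB, 193 MB left
memory block 2: place 105 MB, 88 MB left
memory block 2: place 51 MB, 37 MB left
memory block 3: place 376 MB, 136 MB left
memory block 4: place 382 MB, 130 MB left
memory block 4: place 127 MB, 3 MB left
memory block 5: place 321 MB, 191 MB left
memory block 5: place 146 MB, 45 MB left
memory block 3: place 116 MB, 20 MB left
memory block 6: place 124 MB, 388 MB left
6 memory blocks × 512 MB = 3072 MB; used 2558 MB; unused 514 MB.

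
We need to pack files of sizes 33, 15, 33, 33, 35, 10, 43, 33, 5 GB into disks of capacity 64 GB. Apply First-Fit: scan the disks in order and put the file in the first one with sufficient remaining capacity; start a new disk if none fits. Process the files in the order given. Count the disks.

6

33 GB → disk 1 (remaining 31 GB)
15 GB → disk 1 (remaining 16 GB)
33 GB → disk 2 (remaining 31 GB)
33 GB → disk 3 (remaining 31 GB)
35 GB → disk 4 (remaining 29 GB)
10 GB → disk 1 (remaining 6 GB)
43 GB → disk 5 (remaining 21 GB)
33 GB → disk 6 (remaining 31 GB)
5 GB → disk 1 (remaining 1 GB)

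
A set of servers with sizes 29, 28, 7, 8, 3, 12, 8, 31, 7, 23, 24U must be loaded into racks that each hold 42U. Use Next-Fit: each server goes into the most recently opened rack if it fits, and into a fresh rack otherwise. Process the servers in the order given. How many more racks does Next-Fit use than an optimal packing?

Next-Fit: [29] [28,7] [8,3,12,8] [31,7] [23] [24] → 6 racks.
Total size 180U; any packing needs at least ⌈180/42⌉ = 5 racks.
An optimal packing achieves that bound: [31,8,3] [29,12] [28,8] [24,7,7] [23] → 5 racks.
Excess: 6 − 5 = 1.

1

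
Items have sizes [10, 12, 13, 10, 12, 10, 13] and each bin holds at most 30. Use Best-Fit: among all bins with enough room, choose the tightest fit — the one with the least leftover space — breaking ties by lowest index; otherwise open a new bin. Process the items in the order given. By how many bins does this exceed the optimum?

1

Best-Fit: [10,12] [13,10] [12,10] [13] → 4 bins.
Total size 80; any packing needs at least ⌈80/30⌉ = 3 bins.
An optimal packing achieves that bound: [13,13] [12,12] [10,10,10] → 3 bins.
Excess: 4 − 3 = 1.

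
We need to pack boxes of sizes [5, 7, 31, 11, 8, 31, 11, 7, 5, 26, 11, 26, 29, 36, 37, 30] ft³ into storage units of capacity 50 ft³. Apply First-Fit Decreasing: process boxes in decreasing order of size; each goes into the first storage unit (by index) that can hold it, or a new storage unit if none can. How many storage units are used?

Sorted descending: 37, 36, 31, 31, 30, 29, 26, 26, 11, 11, 11, 8, 7, 7, 5, 5.
Put 37 ft³ in storage unit 1; 13 ft³ remain.
Put 36 ft³ in storage unit 2; 14 ft³ remain.
Put 31 ft³ in storage unit 3; 19 ft³ remain.
Put 31 ft³ in storage unit 4; 19 ft³ remain.
Put 30 ft³ in storage unit 5; 20 ft³ remain.
Put 29 ft³ in storage unit 6; 21 ft³ remain.
Put 26 ft³ in storage unit 7; 24 ft³ remain.
Put 26 ft³ in storage unit 8; 24 ft³ remain.
Put 11 ft³ in storage unit 1; 2 ft³ remain.
Put 11 ft³ in storage unit 2; 3 ft³ remain.
Put 11 ft³ in storage unit 3; 8 ft³ remain.
Put 8 ft³ in storage unit 3; 0 ft³ remain.
Put 7 ft³ in storage unit 4; 12 ft³ remain.
Put 7 ft³ in storage unit 4; 5 ft³ remain.
Put 5 ft³ in storage unit 4; 0 ft³ remain.
Put 5 ft³ in storage unit 5; 15 ft³ remain.
Final storage units: [37,11] [36,11] [31,11,8] [31,7,7,5] [30,5] [29] [26] [26].

8 storage units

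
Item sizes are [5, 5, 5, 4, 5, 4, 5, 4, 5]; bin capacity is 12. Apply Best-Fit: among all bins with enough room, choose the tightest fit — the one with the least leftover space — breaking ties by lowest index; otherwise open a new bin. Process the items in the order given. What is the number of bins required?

Put 5 in bin 1; 7 remain.
Put 5 in bin 1; 2 remain.
Put 5 in bin 2; 7 remain.
Put 4 in bin 2; 3 remain.
Put 5 in bin 3; 7 remain.
Put 4 in bin 3; 3 remain.
Put 5 in bin 4; 7 remain.
Put 4 in bin 4; 3 remain.
Put 5 in bin 5; 7 remain.

5 bins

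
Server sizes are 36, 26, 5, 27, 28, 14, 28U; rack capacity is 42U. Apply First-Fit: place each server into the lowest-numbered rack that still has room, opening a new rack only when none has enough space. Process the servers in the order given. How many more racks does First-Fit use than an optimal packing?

0

First-Fit: [36,5] [26,14] [27] [28] [28] → 5 racks.
5 servers exceed 21U (half the capacity), and no two of those can share a rack, so at least 5 racks are needed.
So 5 is already optimal.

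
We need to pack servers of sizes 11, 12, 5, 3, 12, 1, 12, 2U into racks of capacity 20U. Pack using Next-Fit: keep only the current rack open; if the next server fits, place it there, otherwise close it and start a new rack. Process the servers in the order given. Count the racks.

rack 1: place 11U, 9U left
rack 2: place 12U, 8U left
rack 2: place 5U, 3U left
rack 2: place 3U, 0U left
rack 3: place 12U, 8U left
rack 3: place 1U, 7U left
rack 4: place 12U, 8U left
rack 4: place 2U, 6U left

4 racks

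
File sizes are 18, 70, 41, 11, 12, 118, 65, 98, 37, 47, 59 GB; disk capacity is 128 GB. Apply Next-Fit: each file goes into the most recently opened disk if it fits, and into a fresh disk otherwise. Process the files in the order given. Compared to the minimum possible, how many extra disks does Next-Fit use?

Next-Fit: [18,70] [41,11,12] [118] [65] [98] [37,47] [59] → 7 disks.
Total size 576 GB; any packing needs at least ⌈576/128⌉ = 5 disks.
An optimal packing achieves that bound: [118] [98,18,12] [70,47,11] [65,59] [41,37] → 5 disks.
Excess: 7 − 5 = 2.

2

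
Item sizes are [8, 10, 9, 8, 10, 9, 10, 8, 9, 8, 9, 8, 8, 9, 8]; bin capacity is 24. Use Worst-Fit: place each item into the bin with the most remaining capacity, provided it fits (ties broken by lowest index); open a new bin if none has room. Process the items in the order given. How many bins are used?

8

bin 1: place 8, 16 left
bin 1: place 10, 6 left
bin 2: place 9, 15 left
bin 2: place 8, 7 left
bin 3: place 10, 14 left
bin 3: place 9, 5 left
bin 4: place 10, 14 left
bin 4: place 8, 6 left
bin 5: place 9, 15 left
bin 5: place 8, 7 left
bin 6: place 9, 15 left
bin 6: place 8, 7 left
bin 7: place 8, 16 left
bin 7: place 9, 7 left
bin 8: place 8, 16 left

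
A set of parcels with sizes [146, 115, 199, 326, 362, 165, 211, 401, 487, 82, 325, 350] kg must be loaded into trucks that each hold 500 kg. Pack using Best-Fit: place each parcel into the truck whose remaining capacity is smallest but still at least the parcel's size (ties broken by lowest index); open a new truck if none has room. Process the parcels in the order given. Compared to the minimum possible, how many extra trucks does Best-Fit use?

Best-Fit: [146,115,199] [326,165] [362] [211] [401,82] [487] [325] [350] → 8 trucks.
Total size 3169 kg; any packing needs at least ⌈3169/500⌉ = 7 trucks.
An optimal packing achieves that bound: [487] [401,82] [362,115] [350,146] [326,165] [325] [211,199] → 7 trucks.
Excess: 8 − 7 = 1.

1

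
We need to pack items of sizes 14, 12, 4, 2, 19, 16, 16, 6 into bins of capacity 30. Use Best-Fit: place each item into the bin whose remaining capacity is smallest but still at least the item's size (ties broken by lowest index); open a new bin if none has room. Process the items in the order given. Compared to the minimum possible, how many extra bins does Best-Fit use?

Best-Fit: [14,12,4] [2,19,6] [16] [16] → 4 bins.
Total size 89; any packing needs at least ⌈89/30⌉ = 3 bins.
An optimal packing achieves that bound: [19,6,4] [16,14] [16,12,2] → 3 bins.
Excess: 4 − 3 = 1.

1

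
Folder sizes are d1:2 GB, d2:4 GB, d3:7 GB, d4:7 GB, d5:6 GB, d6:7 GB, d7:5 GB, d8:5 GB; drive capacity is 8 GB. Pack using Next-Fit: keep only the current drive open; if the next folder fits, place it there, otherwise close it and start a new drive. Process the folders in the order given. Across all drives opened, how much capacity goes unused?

Put d1 (2 GB) in drive 1; 6 GB remain.
Put d2 (4 GB) in drive 1; 2 GB remain.
Put d3 (7 GB) in drive 2; 1 GB remain.
Put d4 (7 GB) in drive 3; 1 GB remain.
Put d5 (6 GB) in drive 4; 2 GB remain.
Put d6 (7 GB) in drive 5; 1 GB remain.
Put d7 (5 GB) in drive 6; 3 GB remain.
Put d8 (5 GB) in drive 7; 3 GB remain.
7 drives × 8 GB = 56 GB; used 43 GB; unused 13 GB.

13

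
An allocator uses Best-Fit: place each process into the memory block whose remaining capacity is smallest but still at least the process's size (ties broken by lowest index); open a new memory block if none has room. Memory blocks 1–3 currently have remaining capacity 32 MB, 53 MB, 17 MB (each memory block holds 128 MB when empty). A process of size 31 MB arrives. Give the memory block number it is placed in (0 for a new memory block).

Memory blocks with room: memory block 1 (32 MB), memory block 2 (53 MB).
Tightest fit is memory block 1 with 32 MB free.

1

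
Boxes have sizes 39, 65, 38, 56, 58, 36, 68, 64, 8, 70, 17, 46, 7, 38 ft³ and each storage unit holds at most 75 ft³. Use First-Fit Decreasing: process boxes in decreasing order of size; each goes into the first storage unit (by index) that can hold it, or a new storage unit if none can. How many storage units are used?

Sorted descending: 70, 68, 65, 64, 58, 56, 46, 39, 38, 38, 36, 17, 8, 7.
70 ft³ → storage unit 1 (remaining 5 ft³)
68 ft³ → storage unit 2 (remaining 7 ft³)
65 ft³ → storage unit 3 (remaining 10 ft³)
64 ft³ → storage unit 4 (remaining 11 ft³)
58 ft³ → storage unit 5 (remaining 17 ft³)
56 ft³ → storage unit 6 (remaining 19 ft³)
46 ft³ → storage unit 7 (remaining 29 ft³)
39 ft³ → storage unit 8 (remaining 36 ft³)
38 ft³ → storage unit 9 (remaining 37 ft³)
38 ft³ → storage unit 10 (remaining 37 ft³)
36 ft³ → storage unit 8 (remaining 0 ft³)
17 ft³ → storage unit 5 (remaining 0 ft³)
8 ft³ → storage unit 3 (remaining 2 ft³)
7 ft³ → storage unit 2 (remaining 0 ft³)

10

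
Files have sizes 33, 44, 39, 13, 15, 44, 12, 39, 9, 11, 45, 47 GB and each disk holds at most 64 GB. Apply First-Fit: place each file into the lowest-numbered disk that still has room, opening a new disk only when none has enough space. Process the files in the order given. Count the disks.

7 disks

Put 33 GB in disk 1; 31 GB remain.
Put 44 GB in disk 2; 20 GB remain.
Put 39 GB in disk 3; 25 GB remain.
Put 13 GB in disk 1; 18 GB remain.
Put 15 GB in disk 1; 3 GB remain.
Put 44 GB in disk 4; 20 GB remain.
Put 12 GB in disk 2; 8 GB remain.
Put 39 GB in disk 5; 25 GB remain.
Put 9 GB in disk 3; 16 GB remain.
Put 11 GB in disk 3; 5 GB remain.
Put 45 GB in disk 6; 19 GB remain.
Put 47 GB in disk 7; 17 GB remain.
Final disks: [33,13,15] [44,12] [39,9,11] [44] [39] [45] [47].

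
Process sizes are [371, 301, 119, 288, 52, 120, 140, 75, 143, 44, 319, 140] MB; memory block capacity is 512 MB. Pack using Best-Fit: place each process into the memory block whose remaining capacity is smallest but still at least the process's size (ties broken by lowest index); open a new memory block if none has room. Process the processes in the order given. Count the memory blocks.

Put 371 MB in memory block 1; 141 MB remain.
Put 301 MB in memory block 2; 211 MB remain.
Put 119 MB in memory block 1; 22 MB remain.
Put 288 MB in memory block 3; 224 MB remain.
Put 52 MB in memory block 2; 159 MB remain.
Put 120 MB in memory block 2; 39 MB remain.
Put 140 MB in memory block 3; 84 MB remain.
Put 75 MB in memory block 3; 9 MB remain.
Put 143 MB in memory block 4; 369 MB remain.
Put 44 MB in memory block 4; 325 MB remain.
Put 319 MB in memory block 4; 6 MB remain.
Put 140 MB in memory block 5; 372 MB remain.
Final memory blocks: [371,119] [301,52,120] [288,140,75] [143,44,319] [140].

5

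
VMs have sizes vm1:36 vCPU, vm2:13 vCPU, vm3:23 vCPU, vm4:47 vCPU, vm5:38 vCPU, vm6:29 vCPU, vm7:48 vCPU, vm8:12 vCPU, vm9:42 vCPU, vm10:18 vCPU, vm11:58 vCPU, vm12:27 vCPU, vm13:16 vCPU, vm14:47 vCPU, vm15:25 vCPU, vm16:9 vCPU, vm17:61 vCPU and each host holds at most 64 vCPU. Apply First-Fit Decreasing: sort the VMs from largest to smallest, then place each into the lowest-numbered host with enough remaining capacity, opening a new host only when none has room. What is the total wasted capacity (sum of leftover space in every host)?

27

Sorted descending: 61, 58, 48, 47, 47, 42, 38, 36, 29, 27, 25, 23, 18, 16, 13, 12, 9.
Put 61 vCPU in host 1; 3 vCPU remain.
Put 58 vCPU in host 2; 6 vCPU remain.
Put 48 vCPU in host 3; 16 vCPU remain.
Put 47 vCPU in host 4; 17 vCPU remain.
Put 47 vCPU in host 5; 17 vCPU remain.
Put 42 vCPU in host 6; 22 vCPU remain.
Put 38 vCPU in host 7; 26 vCPU remain.
Put 36 vCPU in host 8; 28 vCPU remain.
Put 29 vCPU in host 9; 35 vCPU remain.
Put 27 vCPU in host 8; 1 vCPU remain.
Put 25 vCPU in host 7; 1 vCPU remain.
Put 23 vCPU in host 9; 12 vCPU remain.
Put 18 vCPU in host 6; 4 vCPU remain.
Put 16 vCPU in host 3; 0 vCPU remain.
Put 13 vCPU in host 4; 4 vCPU remain.
Put 12 vCPU in host 5; 5 vCPU remain.
Put 9 vCPU in host 9; 3 vCPU remain.
9 hosts × 64 vCPU = 576 vCPU; used 549 vCPU; unused 27 vCPU.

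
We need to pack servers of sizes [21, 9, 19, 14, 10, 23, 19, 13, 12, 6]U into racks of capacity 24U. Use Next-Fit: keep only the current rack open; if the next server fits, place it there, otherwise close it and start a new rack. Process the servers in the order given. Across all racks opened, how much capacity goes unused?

21U → rack 1 (remaining 3U)
9U → rack 2 (remaining 15U)
19U → rack 3 (remaining 5U)
14U → rack 4 (remaining 10U)
10U → rack 4 (remaining 0U)
23U → rack 5 (remaining 1U)
19U → rack 6 (remaining 5U)
13U → rack 7 (remaining 11U)
12U → rack 8 (remaining 12U)
6U → rack 8 (remaining 6U)
8 racks × 24U = 192U; used 146U; unused 46U.

46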